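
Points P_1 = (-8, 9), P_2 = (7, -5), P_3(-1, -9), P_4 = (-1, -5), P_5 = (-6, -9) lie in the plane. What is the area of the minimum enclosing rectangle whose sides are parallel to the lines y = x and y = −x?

246.5

In coordinates u = x + y, v = x − y the rectangle is axis-aligned; the map (x,y)→(u,v) scales areas by 2.
u-values: 1, 2, -10, -6, -15; range = 2 − (-15) = 17.
v-values: -17, 12, 8, 4, 3; range = 12 − (-17) = 29.
Area = (17 × 29) / 2 = 246.5.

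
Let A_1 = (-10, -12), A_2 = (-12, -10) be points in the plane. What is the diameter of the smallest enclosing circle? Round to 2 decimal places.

The smallest circle enclosing two points has them as diameter endpoints.
Centre = midpoint = (-11, -11); r² = |A_1A_2|²/4 = 8/4 = 2.
Diameter = 2r = 2√2 ≈ 2.83.

2.83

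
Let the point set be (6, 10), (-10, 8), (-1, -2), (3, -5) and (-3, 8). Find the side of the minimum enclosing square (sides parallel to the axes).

16

The bounding box has width 16 and height 15.
An axis-aligned square enclosing the set must have side ≥ max(width, height).
So the minimum side is max(16, 15) = 16.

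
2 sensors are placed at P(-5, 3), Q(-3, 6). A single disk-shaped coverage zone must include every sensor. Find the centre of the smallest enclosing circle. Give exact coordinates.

(-4, 4.5)

The smallest circle enclosing two points has them as diameter endpoints.
Centre = midpoint = (-4, 4.5); r² = |PQ|²/4 = 13/4 = 3.25.
Centre = (-4, 4.5).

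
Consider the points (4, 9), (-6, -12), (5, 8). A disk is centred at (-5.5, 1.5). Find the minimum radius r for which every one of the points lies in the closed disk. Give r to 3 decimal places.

13.509

The required radius is the distance from (-5.5, 1.5) to the farthest point.
Squared distances: 146.5, 182.5, 152.5.
Maximum is 182.5, attained at (-6, -12).
r = √(182.5) ≈ 13.509.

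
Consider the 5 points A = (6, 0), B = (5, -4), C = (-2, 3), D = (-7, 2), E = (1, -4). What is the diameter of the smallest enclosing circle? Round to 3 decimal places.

13.474

The minimum enclosing circle of a finite set is fixed by two of the points (as a diameter) or three (as a circumcircle).
The minimum enclosing circle is determined by three boundary points: A, B, D.
Their circumcentre is (-13/18, -4/9) with r² = 14705/324.
The farthest remaining point E is at distance² 5057/324 ≤ 14705/324.
Diameter = 2r = 2√(14705/324) ≈ 13.474.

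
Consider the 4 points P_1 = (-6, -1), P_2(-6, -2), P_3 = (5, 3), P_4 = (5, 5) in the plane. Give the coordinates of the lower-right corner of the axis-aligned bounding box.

(5, -2)

x-range [-6, 5], y-range [-2, 5].
The lower-right corner is (5, -2).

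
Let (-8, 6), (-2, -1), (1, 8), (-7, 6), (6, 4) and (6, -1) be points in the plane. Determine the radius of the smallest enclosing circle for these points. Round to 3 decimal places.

The farthest pair is (-8, 6)–(6, -1) with squared distance 245. The circle on this segment as diameter has centre (-1, 2.5) and r² = 245/4 = 61.25.
Check (-2, -1): distance² to centre = 13.25 ≤ 61.25, so it lies inside.
All remaining points lie in this disk, and no smaller disk contains both endpoints, so this is the minimum enclosing circle.
r = √(61.25) ≈ 7.826.

7.826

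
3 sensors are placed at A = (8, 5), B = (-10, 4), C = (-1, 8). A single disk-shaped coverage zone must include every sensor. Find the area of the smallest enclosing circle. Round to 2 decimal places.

255.25

Side lengths²: AB² = 325, AC² = 90, BC² = 97.
Since AB² = 325 ≥ 97 + 90 = 187, the angle opposite AB is not acute, so the smallest enclosing circle has AB as diameter.
Centre = midpoint of AB = (-1, 4.5), r² = 325/4 = 81.25.
Area = π·r² = π·81.25 ≈ 255.25.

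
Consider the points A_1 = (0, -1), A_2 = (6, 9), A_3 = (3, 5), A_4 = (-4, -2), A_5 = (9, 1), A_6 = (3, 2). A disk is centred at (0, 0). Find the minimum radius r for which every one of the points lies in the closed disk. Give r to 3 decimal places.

10.817

The required radius is the distance from (0, 0) to the farthest point.
Squared distances: 1, 117, 34, 20, 82, 13.
Maximum is 117, attained at A_2.
r = √117 ≈ 10.817.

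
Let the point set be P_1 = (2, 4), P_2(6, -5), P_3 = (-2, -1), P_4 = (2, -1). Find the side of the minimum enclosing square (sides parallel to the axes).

9

The bounding box has width 8 and height 9.
An axis-aligned square enclosing the set must have side ≥ max(width, height).
So the minimum side is max(8, 9) = 9.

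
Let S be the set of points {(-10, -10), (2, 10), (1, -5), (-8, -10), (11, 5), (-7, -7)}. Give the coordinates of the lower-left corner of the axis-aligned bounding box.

(-10, -10)

x-range [-10, 11], y-range [-10, 10].
The lower-left corner is (-10, -10).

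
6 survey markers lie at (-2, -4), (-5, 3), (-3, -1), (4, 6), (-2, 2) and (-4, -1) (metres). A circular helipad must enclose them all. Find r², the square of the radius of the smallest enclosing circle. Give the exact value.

2465/72

The minimum enclosing circle is determined by three boundary points: (-2, -4), (-5, 3), (4, 6).
Their circumcentre is (7/12, 1.25) with r² = 2465/72.
The farthest remaining point (-4, -1) is at distance² 1877/72 ≤ 2465/72.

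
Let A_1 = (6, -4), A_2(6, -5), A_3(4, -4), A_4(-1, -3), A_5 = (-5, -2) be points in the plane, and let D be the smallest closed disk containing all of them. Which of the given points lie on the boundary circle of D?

A_2, A_5

By Welzl's lemma the MEC is supported by two points (diametrically opposite) or three points (on a circumcircle).
The farthest pair is A_2–A_5 with squared distance 130. The circle on this segment as diameter has centre (0.5, -3.5) and r² = 130/4 = 32.5.
Check A_1: distance² to centre = 30.5 ≤ 32.5, so it lies inside.
All remaining points lie in this disk, and no smaller disk contains both endpoints, so this is the minimum enclosing circle.
The points at distance exactly r from the centre are A_2, A_5 — 2 points.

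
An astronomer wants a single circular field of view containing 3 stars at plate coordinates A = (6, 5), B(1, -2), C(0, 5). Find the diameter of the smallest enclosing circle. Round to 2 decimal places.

Side lengths²: AB² = 74, AC² = 36, BC² = 50.
Since AB² = 74 < 50 + 36 = 86, the triangle is acute, so the smallest enclosing circle is the circumcircle.
Circumcentre = (3, 13/7), r² = 925/49.
Diameter = 2r = 2√(925/49) ≈ 8.69.

8.69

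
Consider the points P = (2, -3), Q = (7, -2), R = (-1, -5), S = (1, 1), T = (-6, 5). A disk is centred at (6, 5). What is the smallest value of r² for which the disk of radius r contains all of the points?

The required radius is the distance from (6, 5) to the farthest point.
Squared distances: 80, 50, 149, 41, 144.
Maximum is 149, attained at R.

149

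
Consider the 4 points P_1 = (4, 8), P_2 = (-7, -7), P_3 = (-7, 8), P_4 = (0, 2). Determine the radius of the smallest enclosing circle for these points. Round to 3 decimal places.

By Welzl's lemma the MEC is supported by two points (diametrically opposite) or three points (on a circumcircle).
The farthest pair is P_1–P_2 with squared distance 346. The circle on this segment as diameter has centre (-1.5, 0.5) and r² = 346/4 = 86.5.
Check P_3: distance² to centre = 86.5 ≤ 86.5, so it lies inside.
All remaining points lie in this disk, and no smaller disk contains both endpoints, so this is the minimum enclosing circle.
r = √(86.5) ≈ 9.301.

9.301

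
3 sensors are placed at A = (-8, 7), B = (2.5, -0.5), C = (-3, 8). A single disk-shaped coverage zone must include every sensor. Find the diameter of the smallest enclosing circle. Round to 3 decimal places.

Side lengths²: AB² = 166.5, AC² = 26, BC² = 102.5.
Since AB² = 166.5 ≥ 102.5 + 26 = 128.5, the angle opposite AB is not acute, so the smallest enclosing circle has AB as diameter.
Centre = midpoint of AB = (-2.75, 3.25), r² = 166.5/4 = 41.625.
Diameter = 2r = 2√(41.625) ≈ 12.903.

12.903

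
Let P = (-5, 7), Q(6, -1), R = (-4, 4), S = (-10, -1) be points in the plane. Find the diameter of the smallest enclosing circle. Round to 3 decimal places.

16.040

A smallest enclosing disk is always determined by at most three of the input points on its boundary.
The minimum enclosing circle is determined by three boundary points: P, Q, S.
Their circumcentre is (-2, -0.4375) with r² = 64.31640625.
The farthest remaining point R is at distance² 23.69140625 ≤ 64.31640625.
Diameter = 2r = 2√(64.31640625) ≈ 16.040.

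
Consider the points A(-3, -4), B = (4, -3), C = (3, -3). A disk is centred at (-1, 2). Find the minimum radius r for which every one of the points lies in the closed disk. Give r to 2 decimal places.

The required radius is the distance from (-1, 2) to the farthest point.
Squared distances: 40, 50, 41.
Maximum is 50, attained at B.
r = √50 ≈ 7.07.

7.07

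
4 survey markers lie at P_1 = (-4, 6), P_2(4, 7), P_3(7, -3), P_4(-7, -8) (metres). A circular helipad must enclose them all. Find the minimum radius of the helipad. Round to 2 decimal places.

The farthest pair is P_2–P_4 with squared distance 346. The circle on this segment as diameter has centre (-1.5, -0.5) and r² = 346/4 = 86.5.
Check P_1: distance² to centre = 48.5 ≤ 86.5, so it lies inside.
All remaining points lie in this disk, and no smaller disk contains both endpoints, so this is the minimum enclosing circle.
r = √(86.5) ≈ 9.30.

9.30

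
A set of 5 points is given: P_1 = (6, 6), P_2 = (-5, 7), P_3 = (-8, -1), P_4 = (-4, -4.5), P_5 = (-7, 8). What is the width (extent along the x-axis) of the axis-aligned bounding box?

max x = 6, min x = -8, so width = 14.

14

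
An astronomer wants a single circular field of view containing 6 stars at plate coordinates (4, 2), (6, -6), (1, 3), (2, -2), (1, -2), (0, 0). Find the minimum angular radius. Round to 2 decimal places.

The farthest pair is (6, -6)–(1, 3) with squared distance 106. The circle on this segment as diameter has centre (3.5, -1.5) and r² = 106/4 = 26.5.
Check (4, 2): distance² to centre = 12.5 ≤ 26.5, so it lies inside.
All remaining points lie in this disk, and no smaller disk contains both endpoints, so this is the minimum enclosing circle.
r = √(26.5) ≈ 5.15.

5.15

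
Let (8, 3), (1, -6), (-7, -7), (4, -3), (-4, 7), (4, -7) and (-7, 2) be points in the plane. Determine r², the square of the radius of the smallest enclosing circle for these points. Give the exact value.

A smallest enclosing disk is always determined by at most three of the input points on its boundary.
The minimum enclosing circle is determined by three boundary points: (8, 3), (-7, -7), (-4, 7).
Their circumcentre is (-1/18, -7/6) with r² = 13325/162.
The farthest remaining point (-7, 2) is at distance² 9437/162 ≤ 13325/162.

13325/162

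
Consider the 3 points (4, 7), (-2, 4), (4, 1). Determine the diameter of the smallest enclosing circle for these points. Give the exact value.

7.5

Call the three points A, B, C in the order given.
Side lengths²: AB² = 45, AC² = 36, BC² = 45.
Since BC² = 45 < 45 + 36 = 81, the triangle is acute, so the smallest enclosing circle is the circumcircle.
Circumcentre = (1.75, 4), r² = 14.0625.
Diameter = 2r = 2√(14.0625) = 7.5.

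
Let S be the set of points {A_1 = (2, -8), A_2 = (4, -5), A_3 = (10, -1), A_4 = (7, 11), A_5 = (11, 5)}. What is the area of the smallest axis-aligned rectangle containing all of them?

x ranges over [2, 11], width 9.
y ranges over [-8, 11], height 19.
Area = 9 × 19 = 171.

171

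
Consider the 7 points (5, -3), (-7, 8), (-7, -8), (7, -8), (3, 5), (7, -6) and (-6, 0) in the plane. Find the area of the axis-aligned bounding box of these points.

224

x ranges over [-7, 7], width 14.
y ranges over [-8, 8], height 16.
Area = 14 × 16 = 224.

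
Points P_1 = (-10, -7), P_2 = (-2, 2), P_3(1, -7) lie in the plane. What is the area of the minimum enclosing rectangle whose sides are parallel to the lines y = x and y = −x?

102

In coordinates u = x + y, v = x − y the rectangle is axis-aligned; the map (x,y)→(u,v) scales areas by 2.
u-values: -17, 0, -6; range = 0 − (-17) = 17.
v-values: -3, -4, 8; range = 8 − (-4) = 12.
Area = (17 × 12) / 2 = 102.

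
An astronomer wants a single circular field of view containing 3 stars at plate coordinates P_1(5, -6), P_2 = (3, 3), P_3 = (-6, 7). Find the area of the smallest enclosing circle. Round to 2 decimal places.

227.77

Side lengths²: P_1P_2² = 85, P_1P_3² = 290, P_2P_3² = 97.
Since P_1P_3² = 290 ≥ 97 + 85 = 182, the angle opposite P_1P_3 is not acute, so the smallest enclosing circle has P_1P_3 as diameter.
Centre = midpoint of P_1P_3 = (-0.5, 0.5), r² = 290/4 = 72.5.
Area = π·r² = π·72.5 ≈ 227.77.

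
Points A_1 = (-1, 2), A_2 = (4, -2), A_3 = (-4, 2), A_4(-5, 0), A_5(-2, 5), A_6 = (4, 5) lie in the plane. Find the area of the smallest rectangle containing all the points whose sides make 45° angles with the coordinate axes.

In coordinates u = x + y, v = x − y the rectangle is axis-aligned; the map (x,y)→(u,v) scales areas by 2.
u-values: 1, 2, -2, -5, 3, 9; range = 9 − (-5) = 14.
v-values: -3, 6, -6, -5, -7, -1; range = 6 − (-7) = 13.
Area = (14 × 13) / 2 = 91.

91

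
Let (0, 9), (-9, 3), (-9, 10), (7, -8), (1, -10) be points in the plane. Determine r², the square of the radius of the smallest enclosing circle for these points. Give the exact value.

145

The minimum enclosing circle of a finite set is fixed by two of the points (as a diameter) or three (as a circumcircle).
The farthest pair is (-9, 10)–(7, -8) with squared distance 580. The circle on this segment as diameter has centre (-1, 1) and r² = 580/4 = 145.
Check (0, 9): distance² to centre = 65 ≤ 145, so it lies inside.
All remaining points lie in this disk, and no smaller disk contains both endpoints, so this is the minimum enclosing circle.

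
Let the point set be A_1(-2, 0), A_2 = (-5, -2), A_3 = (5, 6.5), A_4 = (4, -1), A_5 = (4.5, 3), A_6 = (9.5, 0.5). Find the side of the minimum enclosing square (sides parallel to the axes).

14.5

The bounding box has width 14.5 and height 8.5.
An axis-aligned square enclosing the set must have side ≥ max(width, height).
So the minimum side is max(14.5, 8.5) = 14.5.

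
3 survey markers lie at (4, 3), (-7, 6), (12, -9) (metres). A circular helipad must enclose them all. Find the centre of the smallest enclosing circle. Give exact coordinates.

(2.5, -1.5)

Call the three points A, B, C in the order given.
Side lengths²: AB² = 130, AC² = 208, BC² = 586.
Since BC² = 586 ≥ 208 + 130 = 338, the angle opposite BC is not acute, so the smallest enclosing circle has BC as diameter.
Centre = midpoint of BC = (2.5, -1.5), r² = 586/4 = 146.5.
Centre = (2.5, -1.5).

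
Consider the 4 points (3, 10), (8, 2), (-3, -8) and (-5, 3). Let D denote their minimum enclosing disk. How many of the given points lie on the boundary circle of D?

The farthest pair is (3, 10)–(-3, -8) with squared distance 360. The circle on this segment as diameter has centre (0, 1) and r² = 360/4 = 90.
Check (8, 2): distance² to centre = 65 ≤ 90, so it lies inside.
All remaining points lie in this disk, and no smaller disk contains both endpoints, so this is the minimum enclosing circle.
The points at distance exactly r from the centre are (3, 10), (-3, -8) — 2 points.

2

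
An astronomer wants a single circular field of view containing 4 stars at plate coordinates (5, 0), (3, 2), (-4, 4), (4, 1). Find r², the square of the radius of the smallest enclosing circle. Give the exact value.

The minimum enclosing circle of a finite set is fixed by two of the points (as a diameter) or three (as a circumcircle).
The farthest pair is (5, 0)–(-4, 4) with squared distance 97. The circle on this segment as diameter has centre (0.5, 2) and r² = 97/4 = 24.25.
Check (3, 2): distance² to centre = 6.25 ≤ 24.25, so it lies inside.
All remaining points lie in this disk, and no smaller disk contains both endpoints, so this is the minimum enclosing circle.

24.25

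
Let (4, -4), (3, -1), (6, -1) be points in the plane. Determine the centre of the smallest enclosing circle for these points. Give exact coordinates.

(4.5, -13/6)

Call the three points A, B, C in the order given.
Side lengths²: AB² = 10, AC² = 13, BC² = 9.
Since AC² = 13 < 10 + 9 = 19, the triangle is acute, so the smallest enclosing circle is the circumcircle.
Circumcentre = (4.5, -13/6), r² = 65/18.
Centre = (4.5, -13/6).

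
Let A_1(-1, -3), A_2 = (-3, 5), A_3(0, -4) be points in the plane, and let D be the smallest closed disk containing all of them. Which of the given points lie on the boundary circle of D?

Side lengths²: A_1A_2² = 68, A_1A_3² = 2, A_2A_3² = 90.
Since A_2A_3² = 90 ≥ 68 + 2 = 70, the angle opposite A_2A_3 is not acute, so the smallest enclosing circle has A_2A_3 as diameter.
Centre = midpoint of A_2A_3 = (-1.5, 0.5), r² = 90/4 = 22.5.
The points at distance exactly r from the centre are A_2, A_3 — 2 points.

A_2, A_3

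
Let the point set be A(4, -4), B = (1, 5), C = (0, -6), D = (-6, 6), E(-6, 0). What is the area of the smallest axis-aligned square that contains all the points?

The bounding box has width 10 and height 12.
An axis-aligned square enclosing the set must have side ≥ max(width, height).
So the minimum side is max(10, 12) = 12.
Area = 12² = 144.

144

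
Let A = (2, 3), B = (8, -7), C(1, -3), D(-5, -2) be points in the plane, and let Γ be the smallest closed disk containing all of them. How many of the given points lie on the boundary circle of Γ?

3

The minimum enclosing circle is determined by three boundary points: A, B, D.
Their circumcentre is (1.7, -3.98) with r² = 48.8104.
The farthest remaining point C is at distance² 1.4504 ≤ 48.8104.
The points at distance exactly r from the centre are A, B, D — 3 points.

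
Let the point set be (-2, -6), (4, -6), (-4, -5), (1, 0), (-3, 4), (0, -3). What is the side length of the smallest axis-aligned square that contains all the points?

The bounding box has width 8 and height 10.
An axis-aligned square enclosing the set must have side ≥ max(width, height).
So the minimum side is max(8, 10) = 10.

10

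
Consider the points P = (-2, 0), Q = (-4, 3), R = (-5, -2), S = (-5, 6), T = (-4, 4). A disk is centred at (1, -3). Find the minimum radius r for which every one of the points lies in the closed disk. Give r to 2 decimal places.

10.82

The required radius is the distance from (1, -3) to the farthest point.
Squared distances: 18, 61, 37, 117, 74.
Maximum is 117, attained at S.
r = √117 ≈ 10.82.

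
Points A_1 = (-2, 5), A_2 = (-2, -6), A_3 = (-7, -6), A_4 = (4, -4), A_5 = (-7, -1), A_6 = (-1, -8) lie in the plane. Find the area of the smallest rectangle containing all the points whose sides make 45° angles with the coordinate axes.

In coordinates u = x + y, v = x − y the rectangle is axis-aligned; the map (x,y)→(u,v) scales areas by 2.
u-values: 3, -8, -13, 0, -8, -9; range = 3 − (-13) = 16.
v-values: -7, 4, -1, 8, -6, 7; range = 8 − (-7) = 15.
Area = (16 × 15) / 2 = 120.

120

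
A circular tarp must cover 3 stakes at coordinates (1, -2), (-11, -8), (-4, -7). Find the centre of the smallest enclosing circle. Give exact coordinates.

(-5, -5)

Call the three points A, B, C in the order given.
Side lengths²: AB² = 180, AC² = 50, BC² = 50.
Since AB² = 180 ≥ 50 + 50 = 100, the angle opposite AB is not acute, so the smallest enclosing circle has AB as diameter.
Centre = midpoint of AB = (-5, -5), r² = 180/4 = 45.
Centre = (-5, -5).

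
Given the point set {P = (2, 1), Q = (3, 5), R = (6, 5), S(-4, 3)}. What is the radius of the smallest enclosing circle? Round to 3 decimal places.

By Welzl's lemma the MEC is supported by two points (diametrically opposite) or three points (on a circumcircle).
The farthest pair is R–S with squared distance 104. The circle on this segment as diameter has centre (1, 4) and r² = 104/4 = 26.
Check P: distance² to centre = 10 ≤ 26, so it lies inside.
All remaining points lie in this disk, and no smaller disk contains both endpoints, so this is the minimum enclosing circle.
r = √26 ≈ 5.099.

5.099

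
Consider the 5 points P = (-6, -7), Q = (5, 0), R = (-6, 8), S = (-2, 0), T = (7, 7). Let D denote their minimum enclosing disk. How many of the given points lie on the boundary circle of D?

By Welzl's lemma the MEC is supported by two points (diametrically opposite) or three points (on a circumcircle).
The minimum enclosing circle is determined by three boundary points: P, R, T.
Their circumcentre is (-1/26, 0.5) with r² = 31025/338.
The farthest remaining point Q is at distance² 8665/338 ≤ 31025/338.
The points at distance exactly r from the centre are P, R, T — 3 points.

3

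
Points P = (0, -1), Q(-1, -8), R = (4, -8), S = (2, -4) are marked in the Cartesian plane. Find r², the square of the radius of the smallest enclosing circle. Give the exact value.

1625/98

The minimum enclosing circle is determined by three boundary points: P, Q, R.
Their circumcentre is (1.5, -67/14) with r² = 1625/98.
The farthest remaining point S is at distance² 85/98 ≤ 1625/98.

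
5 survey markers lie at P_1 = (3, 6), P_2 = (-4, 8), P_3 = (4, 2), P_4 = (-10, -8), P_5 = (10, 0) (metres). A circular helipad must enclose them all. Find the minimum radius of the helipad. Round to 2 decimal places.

10.91

The minimum enclosing circle is determined by three boundary points: P_2, P_4, P_5.
Their circumcentre is (-11/17, -81/34) with r² = 137605/1156.
The farthest remaining point P_1 is at distance² 96601/1156 ≤ 137605/1156.
r = √(137605/1156) ≈ 10.91.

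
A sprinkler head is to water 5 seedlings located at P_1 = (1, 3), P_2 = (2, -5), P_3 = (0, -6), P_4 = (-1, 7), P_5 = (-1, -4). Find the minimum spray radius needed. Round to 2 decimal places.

A smallest enclosing disk is always determined by at most three of the input points on its boundary.
The farthest pair is P_3–P_4 with squared distance 170. The circle on this segment as diameter has centre (-0.5, 0.5) and r² = 170/4 = 42.5.
Check P_1: distance² to centre = 8.5 ≤ 42.5, so it lies inside.
All remaining points lie in this disk, and no smaller disk contains both endpoints, so this is the minimum enclosing circle.
r = √(42.5) ≈ 6.52.

6.52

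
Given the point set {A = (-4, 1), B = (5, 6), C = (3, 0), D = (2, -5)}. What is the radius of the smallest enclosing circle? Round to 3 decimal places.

The minimum enclosing circle is determined by three boundary points: A, B, D.
Their circumcentre is (27/14, 13/14) with r² = 3445/98.
The farthest remaining point C is at distance² 197/98 ≤ 3445/98.
r = √(3445/98) ≈ 5.929.

5.929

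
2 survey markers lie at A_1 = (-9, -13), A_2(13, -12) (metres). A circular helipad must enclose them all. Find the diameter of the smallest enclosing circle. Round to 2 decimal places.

The smallest circle enclosing two points has them as diameter endpoints.
Centre = midpoint = (2, -12.5); r² = |A_1A_2|²/4 = 485/4 = 121.25.
Diameter = 2r = 2√(121.25) ≈ 22.02.

22.02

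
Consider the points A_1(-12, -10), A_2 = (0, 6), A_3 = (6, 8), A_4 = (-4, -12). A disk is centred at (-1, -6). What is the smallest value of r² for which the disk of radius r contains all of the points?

The required radius is the distance from (-1, -6) to the farthest point.
Squared distances: 137, 145, 245, 45.
Maximum is 245, attained at A_3.

245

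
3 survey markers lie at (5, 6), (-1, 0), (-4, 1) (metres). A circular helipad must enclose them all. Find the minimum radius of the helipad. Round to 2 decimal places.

Call the three points A, B, C in the order given.
Side lengths²: AB² = 72, AC² = 106, BC² = 10.
Since AC² = 106 ≥ 72 + 10 = 82, the angle opposite AC is not acute, so the smallest enclosing circle has AC as diameter.
Centre = midpoint of AC = (0.5, 3.5), r² = 106/4 = 26.5.
r = √(26.5) ≈ 5.15.

5.15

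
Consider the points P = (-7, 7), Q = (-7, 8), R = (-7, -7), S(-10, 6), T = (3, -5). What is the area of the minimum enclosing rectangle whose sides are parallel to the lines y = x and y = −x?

In coordinates u = x + y, v = x − y the rectangle is axis-aligned; the map (x,y)→(u,v) scales areas by 2.
u-values: 0, 1, -14, -4, -2; range = 1 − (-14) = 15.
v-values: -14, -15, 0, -16, 8; range = 8 − (-16) = 24.
Area = (15 × 24) / 2 = 180.

180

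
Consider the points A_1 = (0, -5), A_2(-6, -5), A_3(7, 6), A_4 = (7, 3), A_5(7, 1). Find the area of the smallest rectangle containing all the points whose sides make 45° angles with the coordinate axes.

84

In coordinates u = x + y, v = x − y the rectangle is axis-aligned; the map (x,y)→(u,v) scales areas by 2.
u-values: -5, -11, 13, 10, 8; range = 13 − (-11) = 24.
v-values: 5, -1, 1, 4, 6; range = 6 − (-1) = 7.
Area = (24 × 7) / 2 = 84.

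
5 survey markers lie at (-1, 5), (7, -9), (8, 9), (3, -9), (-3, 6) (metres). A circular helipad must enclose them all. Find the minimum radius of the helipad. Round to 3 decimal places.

9.501

The minimum enclosing circle is determined by three boundary points: (7, -9), (8, 9), (-3, 6).
Their circumcentre is (4.5, 1/6) with r² = 1625/18.
The farthest remaining point (3, -9) is at distance² 1553/18 ≤ 1625/18.
r = √(1625/18) ≈ 9.501.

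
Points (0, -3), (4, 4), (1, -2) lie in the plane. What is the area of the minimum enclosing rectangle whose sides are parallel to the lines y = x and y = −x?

In coordinates u = x + y, v = x − y the rectangle is axis-aligned; the map (x,y)→(u,v) scales areas by 2.
u-values: -3, 8, -1; range = 8 − (-3) = 11.
v-values: 3, 0, 3; range = 3 − 0 = 3.
Area = (11 × 3) / 2 = 16.5.

16.5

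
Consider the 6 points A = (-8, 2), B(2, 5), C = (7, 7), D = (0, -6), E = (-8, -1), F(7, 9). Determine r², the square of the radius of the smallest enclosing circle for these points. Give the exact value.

158509/1922

The minimum enclosing circle is determined by three boundary points: D, E, F.
Their circumcentre is (7/62, 191/62) with r² = 158509/1922.
The farthest remaining point A is at distance² 128749/1922 ≤ 158509/1922.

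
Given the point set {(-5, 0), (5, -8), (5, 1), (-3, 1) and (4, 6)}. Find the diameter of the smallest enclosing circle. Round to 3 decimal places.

The minimum enclosing circle of a finite set is fixed by two of the points (as a diameter) or three (as a circumcircle).
The minimum enclosing circle is determined by three boundary points: (-5, 0), (5, -8), (4, 6).
Their circumcentre is (25/11, -51/44) with r² = 105001/1936.
The farthest remaining point (-3, 1) is at distance² 62849/1936 ≤ 105001/1936.
Diameter = 2r = 2√(105001/1936) ≈ 14.729.

14.729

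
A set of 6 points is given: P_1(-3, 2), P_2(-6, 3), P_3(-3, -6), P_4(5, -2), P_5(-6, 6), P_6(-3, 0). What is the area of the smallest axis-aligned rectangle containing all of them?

132

x ranges over [-6, 5], width 11.
y ranges over [-6, 6], height 12.
Area = 11 × 12 = 132.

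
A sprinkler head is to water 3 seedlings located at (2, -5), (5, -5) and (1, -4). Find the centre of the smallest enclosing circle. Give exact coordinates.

(3, -4.5)

Call the three points A, B, C in the order given.
Side lengths²: AB² = 9, AC² = 2, BC² = 17.
Since BC² = 17 ≥ 9 + 2 = 11, the angle opposite BC is not acute, so the smallest enclosing circle has BC as diameter.
Centre = midpoint of BC = (3, -4.5), r² = 17/4 = 4.25.
Centre = (3, -4.5).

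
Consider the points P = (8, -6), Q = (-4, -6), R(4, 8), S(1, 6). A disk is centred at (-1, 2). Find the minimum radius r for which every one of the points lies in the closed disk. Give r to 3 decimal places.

The required radius is the distance from (-1, 2) to the farthest point.
Squared distances: 145, 73, 61, 20.
Maximum is 145, attained at P.
r = √145 ≈ 12.042.

12.042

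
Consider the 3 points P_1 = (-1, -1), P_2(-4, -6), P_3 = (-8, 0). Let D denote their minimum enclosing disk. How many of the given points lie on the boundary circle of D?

Side lengths²: P_1P_2² = 34, P_1P_3² = 50, P_2P_3² = 52.
Since P_2P_3² = 52 < 50 + 34 = 84, the triangle is acute, so the smallest enclosing circle is the circumcircle.
Circumcentre = (-90/19, -41/19), r² = 5525/361.
The points at distance exactly r from the centre are P_1, P_2, P_3 — 3 points.

3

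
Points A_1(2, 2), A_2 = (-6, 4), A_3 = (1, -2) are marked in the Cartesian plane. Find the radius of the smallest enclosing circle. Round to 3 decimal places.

4.610

Side lengths²: A_1A_2² = 68, A_1A_3² = 17, A_2A_3² = 85.
Since A_2A_3² = 85 ≥ 68 + 17 = 85, the angle opposite A_2A_3 is not acute, so the smallest enclosing circle has A_2A_3 as diameter.
Centre = midpoint of A_2A_3 = (-2.5, 1), r² = 85/4 = 21.25.
r = √(21.25) ≈ 4.610.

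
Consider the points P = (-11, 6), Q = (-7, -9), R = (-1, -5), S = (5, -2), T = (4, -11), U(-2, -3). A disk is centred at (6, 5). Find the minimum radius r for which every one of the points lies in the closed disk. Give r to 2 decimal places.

The required radius is the distance from (6, 5) to the farthest point.
Squared distances: 290, 365, 149, 50, 260, 128.
Maximum is 365, attained at Q.
r = √365 ≈ 19.10.

19.10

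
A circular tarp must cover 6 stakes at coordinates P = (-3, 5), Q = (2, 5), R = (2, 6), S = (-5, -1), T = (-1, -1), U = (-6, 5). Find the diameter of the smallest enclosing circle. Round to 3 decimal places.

A smallest enclosing disk is always determined by at most three of the input points on its boundary.
The minimum enclosing circle is determined by three boundary points: R, S, U.
Their circumcentre is (-23/14, 37/14) with r² = 2405/98.
The farthest remaining point Q is at distance² 1845/98 ≤ 2405/98.
Diameter = 2r = 2√(2405/98) ≈ 9.908.

9.908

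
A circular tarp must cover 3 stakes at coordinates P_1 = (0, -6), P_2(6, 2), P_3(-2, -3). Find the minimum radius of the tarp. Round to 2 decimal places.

Side lengths²: P_1P_2² = 100, P_1P_3² = 13, P_2P_3² = 89.
Since P_1P_2² = 100 < 89 + 13 = 102, the triangle is acute, so the smallest enclosing circle is the circumcircle.
Circumcentre = (49/17, -65/34), r² = 28925/1156.
r = √(28925/1156) ≈ 5.00.

5.00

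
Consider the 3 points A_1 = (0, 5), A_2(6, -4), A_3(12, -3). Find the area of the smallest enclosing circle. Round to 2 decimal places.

163.36

Side lengths²: A_1A_2² = 117, A_1A_3² = 208, A_2A_3² = 37.
Since A_1A_3² = 208 ≥ 117 + 37 = 154, the angle opposite A_1A_3 is not acute, so the smallest enclosing circle has A_1A_3 as diameter.
Centre = midpoint of A_1A_3 = (6, 1), r² = 208/4 = 52.
Area = π·r² = π·52 ≈ 163.36.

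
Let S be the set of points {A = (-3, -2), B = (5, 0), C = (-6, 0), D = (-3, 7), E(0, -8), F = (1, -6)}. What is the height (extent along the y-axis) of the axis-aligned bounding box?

15

max y = 7, min y = -8, so height = 15.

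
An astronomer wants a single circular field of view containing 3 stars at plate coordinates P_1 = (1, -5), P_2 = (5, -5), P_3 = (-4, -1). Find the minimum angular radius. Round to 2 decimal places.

Side lengths²: P_1P_2² = 16, P_1P_3² = 41, P_2P_3² = 97.
Since P_2P_3² = 97 ≥ 41 + 16 = 57, the angle opposite P_2P_3 is not acute, so the smallest enclosing circle has P_2P_3 as diameter.
Centre = midpoint of P_2P_3 = (0.5, -3), r² = 97/4 = 24.25.
r = √(24.25) ≈ 4.92.

4.92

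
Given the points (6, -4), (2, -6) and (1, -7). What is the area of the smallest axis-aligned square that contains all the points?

The bounding box has width 5 and height 3.
An axis-aligned square enclosing the set must have side ≥ max(width, height).
So the minimum side is max(5, 3) = 5.
Area = 5² = 25.

25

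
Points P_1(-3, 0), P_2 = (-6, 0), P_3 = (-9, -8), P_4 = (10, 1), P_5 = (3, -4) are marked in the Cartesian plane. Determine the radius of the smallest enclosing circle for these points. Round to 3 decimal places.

10.512

The farthest pair is P_3–P_4 with squared distance 442. The circle on this segment as diameter has centre (0.5, -3.5) and r² = 442/4 = 110.5.
Check P_1: distance² to centre = 24.5 ≤ 110.5, so it lies inside.
All remaining points lie in this disk, and no smaller disk contains both endpoints, so this is the minimum enclosing circle.
r = √(110.5) ≈ 10.512.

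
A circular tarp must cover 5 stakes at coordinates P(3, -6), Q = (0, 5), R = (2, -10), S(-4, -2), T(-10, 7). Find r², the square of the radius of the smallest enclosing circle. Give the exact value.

The minimum enclosing circle of a finite set is fixed by two of the points (as a diameter) or three (as a circumcircle).
The farthest pair is R–T with squared distance 433. The circle on this segment as diameter has centre (-4, -1.5) and r² = 433/4 = 108.25.
Check P: distance² to centre = 69.25 ≤ 108.25, so it lies inside.
All remaining points lie in this disk, and no smaller disk contains both endpoints, so this is the minimum enclosing circle.

108.25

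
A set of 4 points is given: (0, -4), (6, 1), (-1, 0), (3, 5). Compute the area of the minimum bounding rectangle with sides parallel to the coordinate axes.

63

x ranges over [-1, 6], width 7.
y ranges over [-4, 5], height 9.
Area = 7 × 9 = 63.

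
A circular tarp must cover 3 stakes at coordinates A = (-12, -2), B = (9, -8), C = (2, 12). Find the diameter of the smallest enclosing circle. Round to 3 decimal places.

24.240

Side lengths²: AB² = 477, AC² = 392, BC² = 449.
Since AB² = 477 < 449 + 392 = 841, the triangle is acute, so the smallest enclosing circle is the circumcircle.
Circumcentre = (-1/18, 1/18), r² = 23797/162.
Diameter = 2r = 2√(23797/162) ≈ 24.240.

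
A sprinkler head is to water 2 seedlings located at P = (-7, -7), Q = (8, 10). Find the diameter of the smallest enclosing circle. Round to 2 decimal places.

The smallest circle enclosing two points has them as diameter endpoints.
Centre = midpoint = (0.5, 1.5); r² = |PQ|²/4 = 514/4 = 128.5.
Diameter = 2r = 2√(128.5) ≈ 22.67.

22.67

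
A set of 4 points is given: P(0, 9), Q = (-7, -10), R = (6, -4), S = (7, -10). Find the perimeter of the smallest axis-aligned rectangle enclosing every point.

66

Width = max x − min x = 7 − (-7) = 14.
Height = max y − min y = 9 − (-10) = 19.
Perimeter = 2(14 + 19) = 66.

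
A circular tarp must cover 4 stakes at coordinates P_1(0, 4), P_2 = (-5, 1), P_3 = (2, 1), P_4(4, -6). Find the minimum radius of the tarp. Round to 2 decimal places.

5.77

By Welzl's lemma the MEC is supported by two points (diametrically opposite) or three points (on a circumcircle).
The minimum enclosing circle is determined by three boundary points: P_1, P_2, P_4.
Their circumcentre is (2/31, -55/31) with r² = 32045/961.
The farthest remaining point P_3 is at distance² 10996/961 ≤ 32045/961.
r = √(32045/961) ≈ 5.77.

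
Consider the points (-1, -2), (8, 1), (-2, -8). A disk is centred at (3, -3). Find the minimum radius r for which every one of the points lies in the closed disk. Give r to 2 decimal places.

7.07

The required radius is the distance from (3, -3) to the farthest point.
Squared distances: 17, 41, 50.
Maximum is 50, attained at (-2, -8).
r = √50 ≈ 7.07.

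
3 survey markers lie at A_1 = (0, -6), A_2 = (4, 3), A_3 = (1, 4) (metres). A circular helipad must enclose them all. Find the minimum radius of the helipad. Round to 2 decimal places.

Side lengths²: A_1A_2² = 97, A_1A_3² = 101, A_2A_3² = 10.
Since A_1A_3² = 101 < 97 + 10 = 107, the triangle is acute, so the smallest enclosing circle is the circumcircle.
Circumcentre = (61/62, -65/62), r² = 48985/1922.
r = √(48985/1922) ≈ 5.05.

5.05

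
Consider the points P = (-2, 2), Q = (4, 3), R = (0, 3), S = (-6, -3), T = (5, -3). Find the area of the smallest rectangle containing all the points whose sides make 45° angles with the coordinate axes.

96

In coordinates u = x + y, v = x − y the rectangle is axis-aligned; the map (x,y)→(u,v) scales areas by 2.
u-values: 0, 7, 3, -9, 2; range = 7 − (-9) = 16.
v-values: -4, 1, -3, -3, 8; range = 8 − (-4) = 12.
Area = (16 × 12) / 2 = 96.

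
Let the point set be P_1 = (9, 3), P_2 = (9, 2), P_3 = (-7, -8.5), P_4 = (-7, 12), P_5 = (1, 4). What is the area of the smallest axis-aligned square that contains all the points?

The bounding box has width 16 and height 20.5.
An axis-aligned square enclosing the set must have side ≥ max(width, height).
So the minimum side is max(16, 20.5) = 20.5.
Area = 20.5² = 420.25.

420.25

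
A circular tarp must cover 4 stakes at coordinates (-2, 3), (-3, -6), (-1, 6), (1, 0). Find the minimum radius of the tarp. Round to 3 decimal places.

6.083

The minimum enclosing circle of a finite set is fixed by two of the points (as a diameter) or three (as a circumcircle).
The farthest pair is (-3, -6)–(-1, 6) with squared distance 148. The circle on this segment as diameter has centre (-2, 0) and r² = 148/4 = 37.
Check (-2, 3): distance² to centre = 9 ≤ 37, so it lies inside.
All remaining points lie in this disk, and no smaller disk contains both endpoints, so this is the minimum enclosing circle.
r = √37 ≈ 6.083.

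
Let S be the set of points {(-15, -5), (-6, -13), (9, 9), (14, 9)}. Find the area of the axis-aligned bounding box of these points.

638

x ranges over [-15, 14], width 29.
y ranges over [-13, 9], height 22.
Area = 29 × 22 = 638.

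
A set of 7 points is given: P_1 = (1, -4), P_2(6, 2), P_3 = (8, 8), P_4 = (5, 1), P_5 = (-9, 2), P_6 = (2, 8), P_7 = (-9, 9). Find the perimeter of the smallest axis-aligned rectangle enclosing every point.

60

Width = max x − min x = 8 − (-9) = 17.
Height = max y − min y = 9 − (-4) = 13.
Perimeter = 2(17 + 13) = 60.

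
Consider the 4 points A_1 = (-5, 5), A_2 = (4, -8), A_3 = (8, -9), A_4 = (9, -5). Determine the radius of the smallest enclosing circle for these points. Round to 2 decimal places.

By Welzl's lemma the MEC is supported by two points (diametrically opposite) or three points (on a circumcircle).
The farthest pair is A_1–A_3 with squared distance 365. The circle on this segment as diameter has centre (1.5, -2) and r² = 365/4 = 91.25.
Check A_2: distance² to centre = 42.25 ≤ 91.25, so it lies inside.
All remaining points lie in this disk, and no smaller disk contains both endpoints, so this is the minimum enclosing circle.
r = √(91.25) ≈ 9.55.

9.55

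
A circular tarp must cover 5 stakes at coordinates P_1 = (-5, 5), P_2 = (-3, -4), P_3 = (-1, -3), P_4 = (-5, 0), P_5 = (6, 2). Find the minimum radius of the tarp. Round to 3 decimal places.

6.113

By Welzl's lemma the MEC is supported by two points (diametrically opposite) or three points (on a circumcircle).
The minimum enclosing circle is determined by three boundary points: P_1, P_2, P_5.
Their circumcentre is (-5/62, 85/62) with r² = 71825/1922.
The farthest remaining point P_4 is at distance² 50125/1922 ≤ 71825/1922.
r = √(71825/1922) ≈ 6.113.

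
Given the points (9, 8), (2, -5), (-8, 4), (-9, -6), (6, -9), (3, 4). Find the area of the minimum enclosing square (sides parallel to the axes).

324

The bounding box has width 18 and height 17.
An axis-aligned square enclosing the set must have side ≥ max(width, height).
So the minimum side is max(18, 17) = 18.
Area = 18² = 324.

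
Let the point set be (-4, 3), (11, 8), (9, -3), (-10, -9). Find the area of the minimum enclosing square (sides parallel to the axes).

441

The bounding box has width 21 and height 17.
An axis-aligned square enclosing the set must have side ≥ max(width, height).
So the minimum side is max(21, 17) = 21.
Area = 21² = 441.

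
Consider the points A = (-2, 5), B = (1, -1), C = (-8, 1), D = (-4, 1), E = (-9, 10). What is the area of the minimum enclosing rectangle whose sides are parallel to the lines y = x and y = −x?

105

In coordinates u = x + y, v = x − y the rectangle is axis-aligned; the map (x,y)→(u,v) scales areas by 2.
u-values: 3, 0, -7, -3, 1; range = 3 − (-7) = 10.
v-values: -7, 2, -9, -5, -19; range = 2 − (-19) = 21.
Area = (10 × 21) / 2 = 105.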